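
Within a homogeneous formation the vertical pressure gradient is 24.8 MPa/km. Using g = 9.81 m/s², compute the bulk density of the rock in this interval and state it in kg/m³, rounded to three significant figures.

2530 kg/m³

ρ = (dP/dz)/g = 24.8 MPa/km / 9.81 m/s² = 24800 Pa/m / 9.81 m/s² = 2528.0 kg/m³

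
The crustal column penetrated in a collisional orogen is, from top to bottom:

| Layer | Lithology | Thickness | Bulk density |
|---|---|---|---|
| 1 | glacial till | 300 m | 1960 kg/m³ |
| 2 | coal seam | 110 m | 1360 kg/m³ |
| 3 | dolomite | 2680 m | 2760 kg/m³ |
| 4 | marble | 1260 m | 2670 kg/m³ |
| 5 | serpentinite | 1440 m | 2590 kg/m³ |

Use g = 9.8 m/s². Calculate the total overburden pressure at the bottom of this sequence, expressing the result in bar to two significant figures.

glacial till: 1960 kg/m³ × 9.8 m/s² × 300 m = 5.762×10^6 Pa = 57.62 bar
coal seam: 1360 kg/m³ × 9.8 m/s² × 110 m = 1.466×10^6 Pa = 14.66 bar
dolomite: 2760 kg/m³ × 9.8 m/s² × 2680 m = 7.249×10^7 Pa = 724.9 bar
marble: 2670 kg/m³ × 9.8 m/s² × 1260 m = 3.297×10^7 Pa = 329.7 bar
serpentinite: 2590 kg/m³ × 9.8 m/s² × 1440 m = 3.655×10^7 Pa = 365.5 bar
Total = 57.62 + 14.66 + 724.9 + 329.7 + 365.5 = 1492.4 bar

1500 bar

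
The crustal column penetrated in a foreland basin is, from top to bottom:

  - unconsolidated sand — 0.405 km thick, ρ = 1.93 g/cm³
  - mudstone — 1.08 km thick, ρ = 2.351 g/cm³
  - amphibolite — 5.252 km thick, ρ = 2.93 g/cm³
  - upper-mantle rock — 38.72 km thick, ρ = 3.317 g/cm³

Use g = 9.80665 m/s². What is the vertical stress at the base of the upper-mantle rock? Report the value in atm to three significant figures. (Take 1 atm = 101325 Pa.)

14200 atm

unconsolidated sand: 1930 kg/m³ × 9.80665 m/s² × 405 m = 7.665×10^6 Pa = 75.65 atm
mudstone: 2351 kg/m³ × 9.80665 m/s² × 1080 m = 2.490×10^7 Pa = 245.7 atm
amphibolite: 2930 kg/m³ × 9.80665 m/s² × 5252 m = 1.509×10^8 Pa = 1489 atm
upper-mantle rock: 3317 kg/m³ × 9.80665 m/s² × 38720 m = 1.260×10^9 Pa = 12430 atm
Total = 75.65 + 245.7 + 1489 + 12430 = 14241 atm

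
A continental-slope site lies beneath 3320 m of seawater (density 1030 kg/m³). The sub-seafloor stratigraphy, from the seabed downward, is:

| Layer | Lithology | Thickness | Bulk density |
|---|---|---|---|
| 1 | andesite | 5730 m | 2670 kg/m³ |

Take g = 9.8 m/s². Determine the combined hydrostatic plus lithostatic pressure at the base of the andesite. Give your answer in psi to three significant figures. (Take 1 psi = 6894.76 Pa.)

seawater: 1030 kg/m³ × 9.8 m/s² × 3320 m = 3.351×10^7 Pa = 4861 psi
andesite: 2670 kg/m³ × 9.8 m/s² × 5730 m = 1.499×10^8 Pa = 21746 psi
Total = 4861 + 21746 = 26606 psi

26600 psi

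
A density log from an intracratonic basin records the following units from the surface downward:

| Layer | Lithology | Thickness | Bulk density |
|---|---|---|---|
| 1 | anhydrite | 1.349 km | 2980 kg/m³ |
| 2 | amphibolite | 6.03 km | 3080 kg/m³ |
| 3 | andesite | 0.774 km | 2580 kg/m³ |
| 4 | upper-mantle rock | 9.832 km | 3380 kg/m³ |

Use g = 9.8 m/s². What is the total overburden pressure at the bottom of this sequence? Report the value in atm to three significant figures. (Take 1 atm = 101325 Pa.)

5590 atm

anhydrite: 2980 kg/m³ × 9.8 m/s² × 1349 m = 3.940×10^7 Pa = 388.8 atm
amphibolite: 3080 kg/m³ × 9.8 m/s² × 6030 m = 1.820×10^8 Pa = 1796 atm
andesite: 2580 kg/m³ × 9.8 m/s² × 774 m = 1.957×10^7 Pa = 193.1 atm
upper-mantle rock: 3380 kg/m³ × 9.8 m/s² × 9832 m = 3.257×10^8 Pa = 3214 atm
Total = 388.8 + 1796 + 193.1 + 3214 = 5592.4 atm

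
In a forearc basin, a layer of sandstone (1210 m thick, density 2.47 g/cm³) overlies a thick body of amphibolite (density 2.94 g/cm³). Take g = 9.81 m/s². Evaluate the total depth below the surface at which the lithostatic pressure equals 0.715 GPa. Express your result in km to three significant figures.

Pressure at base of upper layers: 2470×9.81×1210 = 2.932×10^7 Pa = 0.02932 GPa
Remaining pressure to be supplied by amphibolite: 7.150×10^8 − 2.932×10^7 = 6.857×10^8 Pa
Additional depth in amphibolite = 6.857×10^8 Pa / (2940 kg/m³ × 9.81 m/s²) = 23774 m
Total depth = 1210 m + 23774 m = 24984 m
= 24.984 km

25.0 km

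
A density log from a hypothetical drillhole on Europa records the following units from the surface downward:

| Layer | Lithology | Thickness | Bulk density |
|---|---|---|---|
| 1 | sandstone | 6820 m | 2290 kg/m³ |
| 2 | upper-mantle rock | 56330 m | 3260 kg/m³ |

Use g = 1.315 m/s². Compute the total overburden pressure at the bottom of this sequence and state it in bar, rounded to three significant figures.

2620 bar

sandstone: 2290 kg/m³ × 1.315 m/s² × 6820 m = 2.054×10^7 Pa = 205.4 bar
upper-mantle rock: 3260 kg/m³ × 1.315 m/s² × 56330 m = 2.415×10^8 Pa = 2415 bar
Total = 205.4 + 2415 = 2620.2 bar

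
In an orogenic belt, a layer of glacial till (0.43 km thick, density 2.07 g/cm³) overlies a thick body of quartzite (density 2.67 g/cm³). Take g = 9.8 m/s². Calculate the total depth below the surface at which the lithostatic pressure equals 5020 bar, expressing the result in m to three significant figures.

19300 m

Pressure at base of upper layers: 2070×9.8×430 = 8.723×10^6 Pa = 87.23 bar
Remaining pressure to be supplied by quartzite: 5.020×10^8 − 8.723×10^6 = 4.933×10^8 Pa
Additional depth in quartzite = 4.933×10^8 Pa / (2670 kg/m³ × 9.8 m/s²) = 18852 m
Total depth = 430 m + 18852 m = 19282 m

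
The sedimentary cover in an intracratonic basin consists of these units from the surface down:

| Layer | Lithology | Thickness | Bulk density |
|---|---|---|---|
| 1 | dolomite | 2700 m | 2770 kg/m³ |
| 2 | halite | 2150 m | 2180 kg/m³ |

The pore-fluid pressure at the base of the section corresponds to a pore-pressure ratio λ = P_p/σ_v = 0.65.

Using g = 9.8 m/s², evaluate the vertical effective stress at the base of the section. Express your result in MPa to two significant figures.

Overburden (lithostatic) stress σ_v:
dolomite: 2770 kg/m³ × 9.8 m/s² × 2700 m = 7.329×10^7 Pa = 73.29 MPa
halite: 2180 kg/m³ × 9.8 m/s² × 2150 m = 4.593×10^7 Pa = 45.93 MPa
Total = 73.29 + 45.93 = 119.23 MPa
Pore pressure P_p = λ·σ_v = 0.65 × 119.2 MPa = 77.50 MPa
Effective stress σ' = σ_v − P_p = 119.2 − 77.50 = 41.729 MPa

42 MPa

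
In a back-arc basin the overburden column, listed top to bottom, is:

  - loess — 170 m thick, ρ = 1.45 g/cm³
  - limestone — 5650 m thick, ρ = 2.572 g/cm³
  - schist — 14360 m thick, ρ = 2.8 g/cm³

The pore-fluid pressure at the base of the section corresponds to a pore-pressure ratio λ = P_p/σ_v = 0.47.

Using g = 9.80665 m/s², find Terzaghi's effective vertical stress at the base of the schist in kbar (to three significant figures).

2.86 kbar

Overburden (lithostatic) stress σ_v:
loess: 1450 kg/m³ × 9.80665 m/s² × 170 m = 2.417×10^6 Pa = 2.417 MPa
limestone: 2572 kg/m³ × 9.80665 m/s² × 5650 m = 1.425×10^8 Pa = 142.5 MPa
schist: 2800 kg/m³ × 9.80665 m/s² × 14360 m = 3.943×10^8 Pa = 394.3 MPa
Total = 2.417 + 142.5 + 394.3 = 539.23 MPa
Pore pressure P_p = λ·σ_v = 0.47 × 539.2 MPa = 253.4 MPa
Effective stress σ' = σ_v − P_p = 539.2 − 253.4 = 285.79 MPa = 2.8579 kbar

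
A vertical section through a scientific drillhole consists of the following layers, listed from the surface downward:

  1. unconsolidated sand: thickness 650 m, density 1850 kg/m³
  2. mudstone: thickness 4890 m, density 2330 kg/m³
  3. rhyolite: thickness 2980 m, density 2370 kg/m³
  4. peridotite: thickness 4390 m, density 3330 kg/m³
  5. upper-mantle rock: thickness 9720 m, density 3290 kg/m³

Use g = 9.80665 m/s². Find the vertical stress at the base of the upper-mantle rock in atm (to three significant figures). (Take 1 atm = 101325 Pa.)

6410 atm

unconsolidated sand: 1850 kg/m³ × 9.80665 m/s² × 650 m = 1.179×10^7 Pa = 116.4 atm
mudstone: 2330 kg/m³ × 9.80665 m/s² × 4890 m = 1.117×10^8 Pa = 1103 atm
rhyolite: 2370 kg/m³ × 9.80665 m/s² × 2980 m = 6.926×10^7 Pa = 683.5 atm
peridotite: 3330 kg/m³ × 9.80665 m/s² × 4390 m = 1.434×10^8 Pa = 1415 atm
upper-mantle rock: 3290 kg/m³ × 9.80665 m/s² × 9720 m = 3.136×10^8 Pa = 3095 atm
Total = 116.4 + 1103 + 683.5 + 1415 + 3095 = 6412.6 atm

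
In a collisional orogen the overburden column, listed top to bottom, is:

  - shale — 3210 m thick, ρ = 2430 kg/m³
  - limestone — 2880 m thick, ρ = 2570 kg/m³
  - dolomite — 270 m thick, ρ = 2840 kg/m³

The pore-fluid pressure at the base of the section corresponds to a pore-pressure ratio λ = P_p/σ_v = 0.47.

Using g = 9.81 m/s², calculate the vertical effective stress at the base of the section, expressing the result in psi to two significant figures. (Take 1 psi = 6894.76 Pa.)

Overburden (lithostatic) stress σ_v:
shale: 2430 kg/m³ × 9.81 m/s² × 3210 m = 7.652×10^7 Pa = 76.52 MPa
limestone: 2570 kg/m³ × 9.81 m/s² × 2880 m = 7.261×10^7 Pa = 72.61 MPa
dolomite: 2840 kg/m³ × 9.81 m/s² × 270 m = 7.522×10^6 Pa = 7.522 MPa
Total = 76.52 + 72.61 + 7.522 = 156.65 MPa
Pore pressure P_p = λ·σ_v = 0.47 × 156.7 MPa = 73.63 MPa
Effective stress σ' = σ_v − P_p = 156.7 − 73.63 = 83.026 MPa = 12042 psi

12000 psi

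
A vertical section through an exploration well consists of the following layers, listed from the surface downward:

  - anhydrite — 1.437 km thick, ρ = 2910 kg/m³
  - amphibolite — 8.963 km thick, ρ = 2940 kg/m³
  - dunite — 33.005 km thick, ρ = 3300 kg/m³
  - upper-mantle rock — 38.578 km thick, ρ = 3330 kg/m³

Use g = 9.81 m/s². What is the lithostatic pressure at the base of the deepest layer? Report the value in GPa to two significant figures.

2.6 GPa

anhydrite: 2910 kg/m³ × 9.81 m/s² × 1437 m = 4.102×10^7 Pa = 0.04102 GPa
amphibolite: 2940 kg/m³ × 9.81 m/s² × 8963 m = 2.585×10^8 Pa = 0.2585 GPa
dunite: 3300 kg/m³ × 9.81 m/s² × 33005 m = 1.068×10^9 Pa = 1.068 GPa
upper-mantle rock: 3330 kg/m³ × 9.81 m/s² × 38578 m = 1.260×10^9 Pa = 1.260 GPa
Total = 0.04102 + 0.2585 + 1.068 + 1.260 = 2.6282 GPa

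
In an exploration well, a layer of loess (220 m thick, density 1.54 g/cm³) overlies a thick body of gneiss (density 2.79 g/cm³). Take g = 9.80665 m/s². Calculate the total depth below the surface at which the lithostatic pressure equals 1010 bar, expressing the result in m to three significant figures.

3790 m

Pressure at base of upper layers: 1540×9.80665×220 = 3.322×10^6 Pa = 33.22 bar
Remaining pressure to be supplied by gneiss: 1.010×10^8 − 3.322×10^6 = 9.768×10^7 Pa
Additional depth in gneiss = 9.768×10^7 Pa / (2790 kg/m³ × 9.80665 m/s²) = 3570.0 m
Total depth = 220 m + 3570.0 m = 3790.0 m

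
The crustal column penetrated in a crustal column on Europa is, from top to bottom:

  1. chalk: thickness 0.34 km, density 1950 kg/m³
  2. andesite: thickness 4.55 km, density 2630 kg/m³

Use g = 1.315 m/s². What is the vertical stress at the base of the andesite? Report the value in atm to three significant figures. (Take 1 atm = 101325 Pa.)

chalk: 1950 kg/m³ × 1.315 m/s² × 340 m = 8.718×10^5 Pa = 8.604 atm
andesite: 2630 kg/m³ × 1.315 m/s² × 4550 m = 1.574×10^7 Pa = 155.3 atm
Total = 8.604 + 155.3 = 163.91 atm

164 atm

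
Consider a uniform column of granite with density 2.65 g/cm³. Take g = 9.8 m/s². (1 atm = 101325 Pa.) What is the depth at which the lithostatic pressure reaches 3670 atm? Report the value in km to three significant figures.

14.3 km

h = P/(ρg) = 3670 atm / (2650 kg/m³ × 9.8 m/s²) = 3.719×10^8 Pa / 25970 Pa/m = 14319 m
= 14.319 km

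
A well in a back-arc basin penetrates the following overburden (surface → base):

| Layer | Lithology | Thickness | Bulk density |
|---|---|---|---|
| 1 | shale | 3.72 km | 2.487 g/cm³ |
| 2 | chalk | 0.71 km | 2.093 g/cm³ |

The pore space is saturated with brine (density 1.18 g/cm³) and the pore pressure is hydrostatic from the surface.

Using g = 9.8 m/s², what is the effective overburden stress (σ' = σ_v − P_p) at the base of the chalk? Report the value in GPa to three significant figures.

Overburden (lithostatic) stress σ_v:
shale: 2487 kg/m³ × 9.8 m/s² × 3720 m = 9.067×10^7 Pa = 90.67 MPa
chalk: 2093 kg/m³ × 9.8 m/s² × 710 m = 1.456×10^7 Pa = 14.56 MPa
Total = 90.67 + 14.56 = 105.23 MPa
Pore pressure P_p = 1180 kg/m³ × 9.8 m/s² × 4430 m = 5.123×10^7 Pa = 51.23 MPa
Effective stress σ' = σ_v − P_p = 105.2 − 51.23 = 54.001 MPa = 0.054001 GPa

0.0540 GPa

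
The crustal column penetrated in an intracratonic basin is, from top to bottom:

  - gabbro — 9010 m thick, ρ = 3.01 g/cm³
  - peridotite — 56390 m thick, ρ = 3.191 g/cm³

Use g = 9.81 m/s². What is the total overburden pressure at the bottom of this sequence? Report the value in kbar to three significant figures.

gabbro: 3010 kg/m³ × 9.81 m/s² × 9010 m = 2.660×10^8 Pa = 2.660 kbar
peridotite: 3191 kg/m³ × 9.81 m/s² × 56390 m = 1.765×10^9 Pa = 17.65 kbar
Total = 2.660 + 17.65 = 20.313 kbar

20.3 kbar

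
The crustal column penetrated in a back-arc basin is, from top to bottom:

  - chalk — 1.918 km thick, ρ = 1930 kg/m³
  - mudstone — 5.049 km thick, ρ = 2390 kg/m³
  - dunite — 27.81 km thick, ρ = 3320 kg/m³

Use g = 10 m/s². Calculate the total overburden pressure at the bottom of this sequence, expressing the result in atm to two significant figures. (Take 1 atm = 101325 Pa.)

11000 atm

chalk: 1930 kg/m³ × 10 m/s² × 1918 m = 3.702×10^7 Pa = 365.3 atm
mudstone: 2390 kg/m³ × 10 m/s² × 5049 m = 1.207×10^8 Pa = 1191 atm
dunite: 3320 kg/m³ × 10 m/s² × 27810 m = 9.233×10^8 Pa = 9112 atm
Total = 365.3 + 1191 + 9112 = 10668 atm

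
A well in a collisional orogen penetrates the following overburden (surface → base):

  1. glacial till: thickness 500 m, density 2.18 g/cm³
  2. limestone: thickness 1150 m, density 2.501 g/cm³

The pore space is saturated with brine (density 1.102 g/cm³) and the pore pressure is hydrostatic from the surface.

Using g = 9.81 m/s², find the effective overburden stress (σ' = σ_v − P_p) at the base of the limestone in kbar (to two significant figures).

0.21 kbar

Overburden (lithostatic) stress σ_v:
glacial till: 2180 kg/m³ × 9.81 m/s² × 500 m = 1.069×10^7 Pa = 10.69 MPa
limestone: 2501 kg/m³ × 9.81 m/s² × 1150 m = 2.822×10^7 Pa = 28.22 MPa
Total = 10.69 + 28.22 = 38.908 MPa
Pore pressure P_p = 1102 kg/m³ × 9.81 m/s² × 1650 m = 1.784×10^7 Pa = 17.84 MPa
Effective stress σ' = σ_v − P_p = 38.91 − 17.84 = 21.070 MPa = 0.21070 kbar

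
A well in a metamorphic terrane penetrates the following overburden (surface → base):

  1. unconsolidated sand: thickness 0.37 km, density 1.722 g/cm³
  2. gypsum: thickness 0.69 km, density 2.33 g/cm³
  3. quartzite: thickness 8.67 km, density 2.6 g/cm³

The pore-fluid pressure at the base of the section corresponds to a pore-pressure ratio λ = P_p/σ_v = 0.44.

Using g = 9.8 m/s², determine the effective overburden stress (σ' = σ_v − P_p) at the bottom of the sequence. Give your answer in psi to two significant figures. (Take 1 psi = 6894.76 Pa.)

20000 psi

Overburden (lithostatic) stress σ_v:
unconsolidated sand: 1722 kg/m³ × 9.8 m/s² × 370 m = 6.244×10^6 Pa = 6.244 MPa
gypsum: 2330 kg/m³ × 9.8 m/s² × 690 m = 1.576×10^7 Pa = 15.76 MPa
quartzite: 2600 kg/m³ × 9.8 m/s² × 8670 m = 2.209×10^8 Pa = 220.9 MPa
Total = 6.244 + 15.76 + 220.9 = 242.91 MPa
Pore pressure P_p = λ·σ_v = 0.44 × 242.9 MPa = 106.9 MPa
Effective stress σ' = σ_v − P_p = 242.9 − 106.9 = 136.03 MPa = 19730 psi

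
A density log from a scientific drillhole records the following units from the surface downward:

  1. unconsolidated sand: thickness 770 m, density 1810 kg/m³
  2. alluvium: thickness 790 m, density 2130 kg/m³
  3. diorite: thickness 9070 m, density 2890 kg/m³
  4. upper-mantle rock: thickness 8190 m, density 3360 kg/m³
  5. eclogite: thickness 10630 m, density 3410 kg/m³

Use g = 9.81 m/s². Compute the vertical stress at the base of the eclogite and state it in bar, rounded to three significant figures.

unconsolidated sand: 1810 kg/m³ × 9.81 m/s² × 770 m = 1.367×10^7 Pa = 136.7 bar
alluvium: 2130 kg/m³ × 9.81 m/s² × 790 m = 1.651×10^7 Pa = 165.1 bar
diorite: 2890 kg/m³ × 9.81 m/s² × 9070 m = 2.571×10^8 Pa = 2571 bar
upper-mantle rock: 3360 kg/m³ × 9.81 m/s² × 8190 m = 2.700×10^8 Pa = 2700 bar
eclogite: 3410 kg/m³ × 9.81 m/s² × 10630 m = 3.556×10^8 Pa = 3556 bar
Total = 136.7 + 165.1 + 2571 + 2700 + 3556 = 9128.7 bar

9130 bar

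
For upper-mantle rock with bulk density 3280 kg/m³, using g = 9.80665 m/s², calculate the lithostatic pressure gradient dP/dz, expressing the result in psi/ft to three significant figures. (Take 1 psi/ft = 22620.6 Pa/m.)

1.42 psi/ft

dP/dz = ρg = 3280 kg/m³ × 9.80665 m/s² = 32166 Pa/m
= 32166 Pa/m × (1 psi/ft / 22621 Pa/m) = 1.4220 psi/ft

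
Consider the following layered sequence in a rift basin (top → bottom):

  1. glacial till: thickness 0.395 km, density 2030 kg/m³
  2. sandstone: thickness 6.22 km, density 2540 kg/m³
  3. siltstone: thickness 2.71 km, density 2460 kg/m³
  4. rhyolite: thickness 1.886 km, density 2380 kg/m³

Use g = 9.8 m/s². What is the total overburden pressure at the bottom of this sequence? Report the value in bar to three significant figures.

glacial till: 2030 kg/m³ × 9.8 m/s² × 395 m = 7.858×10^6 Pa = 78.58 bar
sandstone: 2540 kg/m³ × 9.8 m/s² × 6220 m = 1.548×10^8 Pa = 1548 bar
siltstone: 2460 kg/m³ × 9.8 m/s² × 2710 m = 6.533×10^7 Pa = 653.3 bar
rhyolite: 2380 kg/m³ × 9.8 m/s² × 1886 m = 4.399×10^7 Pa = 439.9 bar
Total = 78.58 + 1548 + 653.3 + 439.9 = 2720.1 bar

2720 bar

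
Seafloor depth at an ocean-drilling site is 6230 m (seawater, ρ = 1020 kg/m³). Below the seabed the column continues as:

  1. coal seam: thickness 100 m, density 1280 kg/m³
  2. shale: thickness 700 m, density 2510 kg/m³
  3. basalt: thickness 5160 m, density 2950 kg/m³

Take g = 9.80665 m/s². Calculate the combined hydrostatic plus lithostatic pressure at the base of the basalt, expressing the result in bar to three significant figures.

2300 bar

seawater: 1020 kg/m³ × 9.80665 m/s² × 6230 m = 6.232×10^7 Pa = 623.2 bar
coal seam: 1280 kg/m³ × 9.80665 m/s² × 100 m = 1.255×10^6 Pa = 12.55 bar
shale: 2510 kg/m³ × 9.80665 m/s² × 700 m = 1.723×10^7 Pa = 172.3 bar
basalt: 2950 kg/m³ × 9.80665 m/s² × 5160 m = 1.493×10^8 Pa = 1493 bar
Total = 623.2 + 12.55 + 172.3 + 1493 = 2300.8 bar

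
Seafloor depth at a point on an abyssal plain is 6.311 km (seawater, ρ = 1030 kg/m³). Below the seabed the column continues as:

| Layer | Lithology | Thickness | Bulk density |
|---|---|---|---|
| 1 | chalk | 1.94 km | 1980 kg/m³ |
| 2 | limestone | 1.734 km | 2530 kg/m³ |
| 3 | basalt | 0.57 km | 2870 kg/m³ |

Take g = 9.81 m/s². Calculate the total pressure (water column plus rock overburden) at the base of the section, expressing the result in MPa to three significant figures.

161 MPa

seawater: 1030 kg/m³ × 9.81 m/s² × 6311 m = 6.377×10^7 Pa = 63.77 MPa
chalk: 1980 kg/m³ × 9.81 m/s² × 1940 m = 3.768×10^7 Pa = 37.68 MPa
limestone: 2530 kg/m³ × 9.81 m/s² × 1734 m = 4.304×10^7 Pa = 43.04 MPa
basalt: 2870 kg/m³ × 9.81 m/s² × 570 m = 1.605×10^7 Pa = 16.05 MPa
Total = 63.77 + 37.68 + 43.04 + 16.05 = 160.54 MPa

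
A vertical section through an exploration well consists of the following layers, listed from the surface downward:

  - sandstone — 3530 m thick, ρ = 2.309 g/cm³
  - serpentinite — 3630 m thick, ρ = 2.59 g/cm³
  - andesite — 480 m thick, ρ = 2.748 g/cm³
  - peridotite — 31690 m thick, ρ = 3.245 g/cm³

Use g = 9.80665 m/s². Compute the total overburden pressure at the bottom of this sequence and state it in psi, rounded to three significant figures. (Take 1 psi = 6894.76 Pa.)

sandstone: 2309 kg/m³ × 9.80665 m/s² × 3530 m = 7.993×10^7 Pa = 11593 psi
serpentinite: 2590 kg/m³ × 9.80665 m/s² × 3630 m = 9.220×10^7 Pa = 13372 psi
andesite: 2748 kg/m³ × 9.80665 m/s² × 480 m = 1.294×10^7 Pa = 1876 psi
peridotite: 3245 kg/m³ × 9.80665 m/s² × 31690 m = 1.008×10^9 Pa = 1.463×10^5 psi
Total = 11593 + 13372 + 1876 + 1.463×10^5 = 1.7311×10^5 psi

173000 psi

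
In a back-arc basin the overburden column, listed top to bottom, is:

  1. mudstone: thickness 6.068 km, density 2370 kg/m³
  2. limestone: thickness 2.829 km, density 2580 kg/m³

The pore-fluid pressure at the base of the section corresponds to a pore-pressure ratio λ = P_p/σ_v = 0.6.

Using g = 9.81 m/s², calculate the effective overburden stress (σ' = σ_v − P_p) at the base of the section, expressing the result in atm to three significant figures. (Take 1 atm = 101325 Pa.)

840 atm

Overburden (lithostatic) stress σ_v:
mudstone: 2370 kg/m³ × 9.81 m/s² × 6068 m = 1.411×10^8 Pa = 141.1 MPa
limestone: 2580 kg/m³ × 9.81 m/s² × 2829 m = 7.160×10^7 Pa = 71.60 MPa
Total = 141.1 + 71.60 = 212.68 MPa
Pore pressure P_p = λ·σ_v = 0.6 × 212.7 MPa = 127.6 MPa
Effective stress σ' = σ_v − P_p = 212.7 − 127.6 = 85.072 MPa = 839.60 atm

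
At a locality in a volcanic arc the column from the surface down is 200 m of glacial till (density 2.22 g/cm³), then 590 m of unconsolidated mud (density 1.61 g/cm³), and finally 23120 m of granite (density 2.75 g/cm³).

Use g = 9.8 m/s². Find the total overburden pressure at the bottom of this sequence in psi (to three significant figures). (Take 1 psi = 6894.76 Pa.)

glacial till: 2220 kg/m³ × 9.8 m/s² × 200 m = 4.351×10^6 Pa = 631.1 psi
unconsolidated mud: 1610 kg/m³ × 9.8 m/s² × 590 m = 9.309×10^6 Pa = 1350 psi
granite: 2750 kg/m³ × 9.8 m/s² × 23120 m = 6.231×10^8 Pa = 90371 psi
Total = 631.1 + 1350 + 90371 = 92352 psi

92400 psi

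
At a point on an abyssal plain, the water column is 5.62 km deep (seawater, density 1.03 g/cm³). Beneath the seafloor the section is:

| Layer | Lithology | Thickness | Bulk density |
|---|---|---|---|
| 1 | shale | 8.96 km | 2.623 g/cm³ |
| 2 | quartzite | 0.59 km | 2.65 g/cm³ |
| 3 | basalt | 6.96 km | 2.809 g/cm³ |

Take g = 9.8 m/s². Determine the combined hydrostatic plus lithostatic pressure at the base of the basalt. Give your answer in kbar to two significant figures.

seawater: 1030 kg/m³ × 9.8 m/s² × 5620 m = 5.673×10^7 Pa = 0.5673 kbar
shale: 2623 kg/m³ × 9.8 m/s² × 8960 m = 2.303×10^8 Pa = 2.303 kbar
quartzite: 2650 kg/m³ × 9.8 m/s² × 590 m = 1.532×10^7 Pa = 0.1532 kbar
basalt: 2809 kg/m³ × 9.8 m/s² × 6960 m = 1.916×10^8 Pa = 1.916 kbar
Total = 0.5673 + 2.303 + 0.1532 + 1.916 = 4.9397 kbar

4.9 kbar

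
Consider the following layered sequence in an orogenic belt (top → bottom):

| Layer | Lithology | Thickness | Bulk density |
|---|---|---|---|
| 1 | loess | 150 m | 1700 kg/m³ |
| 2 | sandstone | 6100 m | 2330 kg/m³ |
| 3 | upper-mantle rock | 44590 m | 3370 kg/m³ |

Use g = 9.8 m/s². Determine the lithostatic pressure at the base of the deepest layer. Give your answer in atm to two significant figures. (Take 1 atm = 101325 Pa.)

16000 atm

loess: 1700 kg/m³ × 9.8 m/s² × 150 m = 2.499×10^6 Pa = 24.66 atm
sandstone: 2330 kg/m³ × 9.8 m/s² × 6100 m = 1.393×10^8 Pa = 1375 atm
upper-mantle rock: 3370 kg/m³ × 9.8 m/s² × 44590 m = 1.473×10^9 Pa = 14534 atm
Total = 24.66 + 1375 + 14534 = 15933 atm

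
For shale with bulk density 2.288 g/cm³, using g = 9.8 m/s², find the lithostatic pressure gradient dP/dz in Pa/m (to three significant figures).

22400 Pa/m

dP/dz = ρg = 2288 kg/m³ × 9.8 m/s² = 22422 Pa/m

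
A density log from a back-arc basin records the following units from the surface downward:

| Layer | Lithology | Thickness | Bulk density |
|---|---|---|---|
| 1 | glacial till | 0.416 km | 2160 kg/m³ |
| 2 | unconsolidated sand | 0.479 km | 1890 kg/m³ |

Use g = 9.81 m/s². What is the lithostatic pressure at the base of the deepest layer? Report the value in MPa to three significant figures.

glacial till: 2160 kg/m³ × 9.81 m/s² × 416 m = 8.815×10^6 Pa = 8.815 MPa
unconsolidated sand: 1890 kg/m³ × 9.81 m/s² × 479 m = 8.881×10^6 Pa = 8.881 MPa
Total = 8.815 + 8.881 = 17.696 MPa

17.7 MPa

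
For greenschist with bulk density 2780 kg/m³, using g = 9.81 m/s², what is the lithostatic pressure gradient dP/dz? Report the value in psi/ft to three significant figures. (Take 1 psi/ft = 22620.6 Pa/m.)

dP/dz = ρg = 2780 kg/m³ × 9.81 m/s² = 27272 Pa/m
= 27272 Pa/m × (1 psi/ft / 22621 Pa/m) = 1.2056 psi/ft

1.21 psi/ft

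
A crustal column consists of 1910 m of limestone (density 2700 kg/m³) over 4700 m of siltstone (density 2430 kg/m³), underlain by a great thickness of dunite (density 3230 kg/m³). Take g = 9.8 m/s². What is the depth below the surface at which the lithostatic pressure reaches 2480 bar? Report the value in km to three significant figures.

9.31 km

Pressure at base of upper layers: 2700×9.8×1910 + 2430×9.8×4700 = 1.625×10^8 Pa = 1625 bar
Remaining pressure to be supplied by dunite: 2.480×10^8 − 1.625×10^8 = 8.554×10^7 Pa
Additional depth in dunite = 8.554×10^7 Pa / (3230 kg/m³ × 9.8 m/s²) = 2702.2 m
Total depth = 6610 m + 2702.2 m = 9312.2 m
= 9.3122 km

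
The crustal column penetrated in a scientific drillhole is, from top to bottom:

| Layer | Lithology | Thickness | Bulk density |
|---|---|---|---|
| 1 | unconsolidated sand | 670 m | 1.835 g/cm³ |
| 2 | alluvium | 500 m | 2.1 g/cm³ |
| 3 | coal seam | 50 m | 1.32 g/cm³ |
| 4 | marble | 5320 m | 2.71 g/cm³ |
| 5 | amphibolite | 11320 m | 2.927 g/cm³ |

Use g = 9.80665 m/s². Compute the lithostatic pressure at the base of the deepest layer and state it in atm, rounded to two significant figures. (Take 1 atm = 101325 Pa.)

4800 atm

unconsolidated sand: 1835 kg/m³ × 9.80665 m/s² × 670 m = 1.206×10^7 Pa = 119.0 atm
alluvium: 2100 kg/m³ × 9.80665 m/s² × 500 m = 1.030×10^7 Pa = 101.6 atm
coal seam: 1320 kg/m³ × 9.80665 m/s² × 50 m = 6.472×10^5 Pa = 6.388 atm
marble: 2710 kg/m³ × 9.80665 m/s² × 5320 m = 1.414×10^8 Pa = 1395 atm
amphibolite: 2927 kg/m³ × 9.80665 m/s² × 11320 m = 3.249×10^8 Pa = 3207 atm
Total = 119.0 + 101.6 + 6.388 + 1395 + 3207 = 4829.2 atm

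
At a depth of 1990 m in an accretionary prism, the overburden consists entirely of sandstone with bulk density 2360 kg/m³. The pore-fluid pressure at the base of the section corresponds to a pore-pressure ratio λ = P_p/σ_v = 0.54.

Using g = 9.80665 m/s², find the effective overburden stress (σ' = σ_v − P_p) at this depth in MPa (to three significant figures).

21.2 MPa

Overburden (lithostatic) stress σ_v:
sandstone: 2360 kg/m³ × 9.80665 m/s² × 1990 m = 4.606×10^7 Pa = 46.06 MPa
Pore pressure P_p = λ·σ_v = 0.54 × 46.06 MPa = 24.87 MPa
Effective stress σ' = σ_v − P_p = 46.06 − 24.87 = 21.186 MPa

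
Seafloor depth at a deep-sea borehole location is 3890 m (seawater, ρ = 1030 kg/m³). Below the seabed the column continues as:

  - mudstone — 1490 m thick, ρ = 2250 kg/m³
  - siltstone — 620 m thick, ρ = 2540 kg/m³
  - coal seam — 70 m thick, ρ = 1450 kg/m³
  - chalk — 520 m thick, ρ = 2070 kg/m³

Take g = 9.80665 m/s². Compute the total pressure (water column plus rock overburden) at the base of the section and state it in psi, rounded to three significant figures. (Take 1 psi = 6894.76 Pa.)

14400 psi

seawater: 1030 kg/m³ × 9.80665 m/s² × 3890 m = 3.929×10^7 Pa = 5699 psi
mudstone: 2250 kg/m³ × 9.80665 m/s² × 1490 m = 3.288×10^7 Pa = 4768 psi
siltstone: 2540 kg/m³ × 9.80665 m/s² × 620 m = 1.544×10^7 Pa = 2240 psi
coal seam: 1450 kg/m³ × 9.80665 m/s² × 70 m = 9.954×10^5 Pa = 144.4 psi
chalk: 2070 kg/m³ × 9.80665 m/s² × 520 m = 1.056×10^7 Pa = 1531 psi
Total = 5699 + 4768 + 2240 + 144.4 + 1531 = 14383 psi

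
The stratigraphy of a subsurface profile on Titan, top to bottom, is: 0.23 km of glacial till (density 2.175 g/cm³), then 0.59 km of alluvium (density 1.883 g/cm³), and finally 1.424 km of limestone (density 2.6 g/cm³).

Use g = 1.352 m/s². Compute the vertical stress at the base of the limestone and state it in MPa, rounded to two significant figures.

glacial till: 2175 kg/m³ × 1.352 m/s² × 230 m = 6.763×10^5 Pa = 0.6763 MPa
alluvium: 1883 kg/m³ × 1.352 m/s² × 590 m = 1.502×10^6 Pa = 1.502 MPa
limestone: 2600 kg/m³ × 1.352 m/s² × 1424 m = 5.006×10^6 Pa = 5.006 MPa
Total = 0.6763 + 1.502 + 5.006 = 7.1840 MPa

7.2 MPa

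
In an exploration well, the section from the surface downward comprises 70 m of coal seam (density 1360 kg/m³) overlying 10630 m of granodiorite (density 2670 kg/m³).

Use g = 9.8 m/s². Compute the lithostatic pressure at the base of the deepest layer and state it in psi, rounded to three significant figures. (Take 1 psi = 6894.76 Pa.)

coal seam: 1360 kg/m³ × 9.8 m/s² × 70 m = 9.330×10^5 Pa = 135.3 psi
granodiorite: 2670 kg/m³ × 9.8 m/s² × 10630 m = 2.781×10^8 Pa = 40341 psi
Total = 135.3 + 40341 = 40477 psi

40500 psi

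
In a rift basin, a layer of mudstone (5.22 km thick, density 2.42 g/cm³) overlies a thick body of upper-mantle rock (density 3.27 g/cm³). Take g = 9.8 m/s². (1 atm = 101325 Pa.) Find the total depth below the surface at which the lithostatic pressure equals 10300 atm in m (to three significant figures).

Pressure at base of upper layers: 2420×9.8×5220 = 1.238×10^8 Pa = 1222 atm
Remaining pressure to be supplied by upper-mantle rock: 1.044×10^9 − 1.238×10^8 = 9.198×10^8 Pa
Additional depth in upper-mantle rock = 9.198×10^8 Pa / (3270 kg/m³ × 9.8 m/s²) = 28704 m
Total depth = 5220 m + 28704 m = 33924 m

33900 m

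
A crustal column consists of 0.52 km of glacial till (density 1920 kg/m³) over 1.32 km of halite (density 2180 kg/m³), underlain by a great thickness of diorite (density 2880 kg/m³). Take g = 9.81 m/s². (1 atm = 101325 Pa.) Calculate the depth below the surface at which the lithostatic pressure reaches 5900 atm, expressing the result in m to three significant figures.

21700 m

Pressure at base of upper layers: 1920×9.81×520 + 2180×9.81×1320 = 3.802×10^7 Pa = 375.3 atm
Remaining pressure to be supplied by diorite: 5.978×10^8 − 3.802×10^7 = 5.598×10^8 Pa
Additional depth in diorite = 5.598×10^8 Pa / (2880 kg/m³ × 9.81 m/s²) = 19814 m
Total depth = 1840 m + 19814 m = 21654 m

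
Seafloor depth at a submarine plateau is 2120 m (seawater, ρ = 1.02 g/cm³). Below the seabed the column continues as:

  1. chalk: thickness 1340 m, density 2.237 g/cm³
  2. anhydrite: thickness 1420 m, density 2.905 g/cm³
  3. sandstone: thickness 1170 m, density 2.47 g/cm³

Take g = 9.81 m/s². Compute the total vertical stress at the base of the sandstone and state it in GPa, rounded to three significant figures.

seawater: 1020 kg/m³ × 9.81 m/s² × 2120 m = 2.121×10^7 Pa = 0.02121 GPa
chalk: 2237 kg/m³ × 9.81 m/s² × 1340 m = 2.941×10^7 Pa = 0.02941 GPa
anhydrite: 2905 kg/m³ × 9.81 m/s² × 1420 m = 4.047×10^7 Pa = 0.04047 GPa
sandstone: 2470 kg/m³ × 9.81 m/s² × 1170 m = 2.835×10^7 Pa = 0.02835 GPa
Total = 0.02121 + 0.02941 + 0.04047 + 0.02835 = 0.11944 GPa

0.119 GPa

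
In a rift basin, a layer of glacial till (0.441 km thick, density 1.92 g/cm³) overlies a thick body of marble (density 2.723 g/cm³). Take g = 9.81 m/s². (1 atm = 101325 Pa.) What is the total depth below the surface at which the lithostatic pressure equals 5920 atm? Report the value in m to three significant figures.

22600 m

Pressure at base of upper layers: 1920×9.81×441 = 8.306×10^6 Pa = 81.98 atm
Remaining pressure to be supplied by marble: 5.998×10^8 − 8.306×10^6 = 5.915×10^8 Pa
Additional depth in marble = 5.915×10^8 Pa / (2723 kg/m³ × 9.81 m/s²) = 22144 m
Total depth = 441 m + 22144 m = 22585 m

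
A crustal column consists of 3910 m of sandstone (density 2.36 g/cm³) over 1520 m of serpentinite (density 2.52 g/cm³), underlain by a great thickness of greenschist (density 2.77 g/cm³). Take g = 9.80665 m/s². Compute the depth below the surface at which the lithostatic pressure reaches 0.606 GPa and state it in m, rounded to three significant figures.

Pressure at base of upper layers: 2360×9.80665×3910 + 2520×9.80665×1520 = 1.281×10^8 Pa = 0.1281 GPa
Remaining pressure to be supplied by greenschist: 6.060×10^8 − 1.281×10^8 = 4.779×10^8 Pa
Additional depth in greenschist = 4.779×10^8 Pa / (2770 kg/m³ × 9.80665 m/s²) = 17595 m
Total depth = 5430 m + 17595 m = 23025 m

23000 m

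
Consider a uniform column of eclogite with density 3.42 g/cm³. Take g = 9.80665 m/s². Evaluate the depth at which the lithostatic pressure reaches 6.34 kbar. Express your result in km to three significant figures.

h = P/(ρg) = 6.34 kbar / (3420 kg/m³ × 9.80665 m/s²) = 6.340×10^8 Pa / 33539 Pa/m = 18904 m
= 18.904 km

18.9 km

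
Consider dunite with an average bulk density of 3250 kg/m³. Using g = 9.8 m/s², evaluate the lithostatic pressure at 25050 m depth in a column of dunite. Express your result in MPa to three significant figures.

798 MPa

dunite: 3250 kg/m³ × 9.8 m/s² × 25050 m = 7.978×10^8 Pa = 797.8 MPa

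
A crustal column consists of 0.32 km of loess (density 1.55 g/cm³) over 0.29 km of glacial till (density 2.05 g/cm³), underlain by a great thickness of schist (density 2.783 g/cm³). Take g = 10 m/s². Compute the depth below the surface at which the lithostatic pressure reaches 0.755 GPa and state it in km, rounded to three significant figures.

27.3 km

Pressure at base of upper layers: 1550×10×320 + 2050×10×290 = 1.091×10^7 Pa = 0.01090 GPa
Remaining pressure to be supplied by schist: 7.550×10^8 − 1.091×10^7 = 7.441×10^8 Pa
Additional depth in schist = 7.441×10^8 Pa / (2783 kg/m³ × 10 m/s²) = 26737 m
Total depth = 610 m + 26737 m = 27347 m
= 27.347 km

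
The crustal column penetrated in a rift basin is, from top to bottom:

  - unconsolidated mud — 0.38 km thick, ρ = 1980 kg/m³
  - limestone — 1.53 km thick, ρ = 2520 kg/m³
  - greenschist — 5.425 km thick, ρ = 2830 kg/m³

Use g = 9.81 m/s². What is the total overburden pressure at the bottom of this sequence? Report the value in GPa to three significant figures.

unconsolidated mud: 1980 kg/m³ × 9.81 m/s² × 380 m = 7.381×10^6 Pa = 7.381×10^-3 GPa
limestone: 2520 kg/m³ × 9.81 m/s² × 1530 m = 3.782×10^7 Pa = 0.03782 GPa
greenschist: 2830 kg/m³ × 9.81 m/s² × 5425 m = 1.506×10^8 Pa = 0.1506 GPa
Total = 7.381×10^-3 + 0.03782 + 0.1506 = 0.19581 GPa

0.196 GPa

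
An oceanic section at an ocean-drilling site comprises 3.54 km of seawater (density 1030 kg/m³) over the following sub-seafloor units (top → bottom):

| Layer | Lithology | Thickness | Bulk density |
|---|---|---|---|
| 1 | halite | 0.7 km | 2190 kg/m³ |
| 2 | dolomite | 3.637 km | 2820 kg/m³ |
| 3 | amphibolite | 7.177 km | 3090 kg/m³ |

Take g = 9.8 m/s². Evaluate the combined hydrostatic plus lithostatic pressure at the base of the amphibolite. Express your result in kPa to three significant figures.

seawater: 1030 kg/m³ × 9.8 m/s² × 3540 m = 3.573×10^7 Pa = 35733 kPa
halite: 2190 kg/m³ × 9.8 m/s² × 700 m = 1.502×10^7 Pa = 15023 kPa
dolomite: 2820 kg/m³ × 9.8 m/s² × 3637 m = 1.005×10^8 Pa = 1.005×10^5 kPa
amphibolite: 3090 kg/m³ × 9.8 m/s² × 7177 m = 2.173×10^8 Pa = 2.173×10^5 kPa
Total = 35733 + 15023 + 1.005×10^5 + 2.173×10^5 = 3.6860×10^5 kPa

369000 kPa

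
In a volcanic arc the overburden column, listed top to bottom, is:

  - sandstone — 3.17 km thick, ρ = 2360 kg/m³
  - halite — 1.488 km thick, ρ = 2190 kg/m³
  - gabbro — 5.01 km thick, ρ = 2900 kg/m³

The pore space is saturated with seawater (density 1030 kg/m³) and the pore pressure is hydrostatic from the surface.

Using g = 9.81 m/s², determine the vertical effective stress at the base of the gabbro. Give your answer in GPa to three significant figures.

Overburden (lithostatic) stress σ_v:
sandstone: 2360 kg/m³ × 9.81 m/s² × 3170 m = 7.339×10^7 Pa = 73.39 MPa
halite: 2190 kg/m³ × 9.81 m/s² × 1488 m = 3.197×10^7 Pa = 31.97 MPa
gabbro: 2900 kg/m³ × 9.81 m/s² × 5010 m = 1.425×10^8 Pa = 142.5 MPa
Total = 73.39 + 31.97 + 142.5 = 247.89 MPa
Pore pressure P_p = 1030 kg/m³ × 9.81 m/s² × 9668 m = 9.769×10^7 Pa = 97.69 MPa
Effective stress σ' = σ_v − P_p = 247.9 − 97.69 = 150.20 MPa = 0.15020 GPa

0.150 GPa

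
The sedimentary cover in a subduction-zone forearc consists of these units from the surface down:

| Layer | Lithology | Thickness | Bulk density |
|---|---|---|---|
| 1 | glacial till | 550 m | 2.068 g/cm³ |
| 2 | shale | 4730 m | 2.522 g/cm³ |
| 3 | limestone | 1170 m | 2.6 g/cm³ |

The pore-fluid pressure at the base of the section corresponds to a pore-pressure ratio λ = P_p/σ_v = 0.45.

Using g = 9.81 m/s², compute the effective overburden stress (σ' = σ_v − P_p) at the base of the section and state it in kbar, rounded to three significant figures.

0.869 kbar

Overburden (lithostatic) stress σ_v:
glacial till: 2068 kg/m³ × 9.81 m/s² × 550 m = 1.116×10^7 Pa = 11.16 MPa
shale: 2522 kg/m³ × 9.81 m/s² × 4730 m = 1.170×10^8 Pa = 117.0 MPa
limestone: 2600 kg/m³ × 9.81 m/s² × 1170 m = 2.984×10^7 Pa = 29.84 MPa
Total = 11.16 + 117.0 + 29.84 = 158.02 MPa
Pore pressure P_p = λ·σ_v = 0.45 × 158.0 MPa = 71.11 MPa
Effective stress σ' = σ_v − P_p = 158.0 − 71.11 = 86.913 MPa = 0.86913 kbar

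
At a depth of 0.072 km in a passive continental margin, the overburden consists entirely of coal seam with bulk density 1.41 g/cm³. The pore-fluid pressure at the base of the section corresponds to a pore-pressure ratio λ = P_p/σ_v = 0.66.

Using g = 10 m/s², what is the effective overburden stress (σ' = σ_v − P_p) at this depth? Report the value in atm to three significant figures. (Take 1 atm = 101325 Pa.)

Overburden (lithostatic) stress σ_v:
coal seam: 1410 kg/m³ × 10 m/s² × 72 m = 1.015×10^6 Pa = 1.015 MPa
Pore pressure P_p = λ·σ_v = 0.66 × 1.015 MPa = 0.6700 MPa
Effective stress σ' = σ_v − P_p = 1.015 − 0.6700 = 0.34517 MPa = 3.4065 atm

3.41 atm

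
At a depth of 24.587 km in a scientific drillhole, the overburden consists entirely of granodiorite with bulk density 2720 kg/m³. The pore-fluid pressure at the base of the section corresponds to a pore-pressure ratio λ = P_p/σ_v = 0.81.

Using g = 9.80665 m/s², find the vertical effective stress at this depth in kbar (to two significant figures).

Overburden (lithostatic) stress σ_v:
granodiorite: 2720 kg/m³ × 9.80665 m/s² × 24587 m = 6.558×10^8 Pa = 655.8 MPa
Pore pressure P_p = λ·σ_v = 0.81 × 655.8 MPa = 531.2 MPa
Effective stress σ' = σ_v − P_p = 655.8 − 531.2 = 124.61 MPa = 1.2461 kbar

1.2 kbar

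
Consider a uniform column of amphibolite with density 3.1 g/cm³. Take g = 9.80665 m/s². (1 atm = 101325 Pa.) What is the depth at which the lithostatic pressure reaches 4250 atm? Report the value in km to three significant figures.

h = P/(ρg) = 4250 atm / (3100 kg/m³ × 9.80665 m/s²) = 4.306×10^8 Pa / 30401 Pa/m = 14165 m
= 14.165 km

14.2 km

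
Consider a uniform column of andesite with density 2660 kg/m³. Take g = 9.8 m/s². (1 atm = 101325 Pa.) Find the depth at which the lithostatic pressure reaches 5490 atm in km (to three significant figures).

21.3 km

h = P/(ρg) = 5490 atm / (2660 kg/m³ × 9.8 m/s²) = 5.563×10^8 Pa / 26068 Pa/m = 21339 m
= 21.339 km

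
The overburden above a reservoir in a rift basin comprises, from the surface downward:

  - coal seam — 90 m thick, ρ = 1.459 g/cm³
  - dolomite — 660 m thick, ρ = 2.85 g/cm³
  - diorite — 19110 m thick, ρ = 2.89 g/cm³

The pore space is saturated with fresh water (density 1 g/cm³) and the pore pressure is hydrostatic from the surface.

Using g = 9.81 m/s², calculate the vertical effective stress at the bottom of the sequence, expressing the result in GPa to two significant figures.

Overburden (lithostatic) stress σ_v:
coal seam: 1459 kg/m³ × 9.81 m/s² × 90 m = 1.288×10^6 Pa = 1.288 MPa
dolomite: 2850 kg/m³ × 9.81 m/s² × 660 m = 1.845×10^7 Pa = 18.45 MPa
diorite: 2890 kg/m³ × 9.81 m/s² × 19110 m = 5.418×10^8 Pa = 541.8 MPa
Total = 1.288 + 18.45 + 541.8 = 561.53 MPa
Pore pressure P_p = 1000 kg/m³ × 9.81 m/s² × 19860 m = 1.948×10^8 Pa = 194.8 MPa
Effective stress σ' = σ_v − P_p = 561.5 − 194.8 = 366.70 MPa = 0.36670 GPa

0.37 GPa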